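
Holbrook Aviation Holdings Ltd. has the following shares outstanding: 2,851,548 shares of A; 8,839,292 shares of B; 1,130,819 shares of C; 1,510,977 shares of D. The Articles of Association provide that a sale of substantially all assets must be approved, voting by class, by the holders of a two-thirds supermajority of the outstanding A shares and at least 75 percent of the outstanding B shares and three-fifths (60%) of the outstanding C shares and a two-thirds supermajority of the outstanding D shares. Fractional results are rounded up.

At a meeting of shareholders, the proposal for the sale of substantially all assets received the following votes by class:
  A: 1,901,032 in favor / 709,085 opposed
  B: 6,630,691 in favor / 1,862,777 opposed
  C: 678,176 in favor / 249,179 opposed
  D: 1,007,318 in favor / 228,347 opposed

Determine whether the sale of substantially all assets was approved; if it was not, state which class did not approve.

A: 2/3 of 2851548 = 1901032; 1,901,032 required, 1,901,032 in favor — approved.
B: 3/4 of 8839292 = 6629469; 6,629,469 required, 6,630,691 in favor — approved.
C: 3/5 of 1130819 = 678491.40, rounded up to 678492; 678,492 required, 678,176 in favor — not approved.
D: 2/3 of 1510977 = 1007318; 1,007,318 required, 1,007,318 in favor — approved.

Not approved — the C shares did not give the required vote.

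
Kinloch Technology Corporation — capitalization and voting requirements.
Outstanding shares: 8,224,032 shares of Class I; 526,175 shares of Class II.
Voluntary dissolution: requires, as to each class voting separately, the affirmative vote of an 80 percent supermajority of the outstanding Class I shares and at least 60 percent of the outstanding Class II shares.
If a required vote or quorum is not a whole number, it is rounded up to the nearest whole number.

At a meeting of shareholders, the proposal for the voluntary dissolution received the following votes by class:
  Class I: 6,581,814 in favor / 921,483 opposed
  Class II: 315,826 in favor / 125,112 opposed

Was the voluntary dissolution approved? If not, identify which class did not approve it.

Approved — every class gave the required vote.

Class I: 4/5 of 8224032 = 6579225.60, rounded up to 6579226; 6,579,226 required, 6,581,814 in favor — approved.
Class II: 3/5 of 526175 = 315705; 315,705 required, 315,826 in favor — approved.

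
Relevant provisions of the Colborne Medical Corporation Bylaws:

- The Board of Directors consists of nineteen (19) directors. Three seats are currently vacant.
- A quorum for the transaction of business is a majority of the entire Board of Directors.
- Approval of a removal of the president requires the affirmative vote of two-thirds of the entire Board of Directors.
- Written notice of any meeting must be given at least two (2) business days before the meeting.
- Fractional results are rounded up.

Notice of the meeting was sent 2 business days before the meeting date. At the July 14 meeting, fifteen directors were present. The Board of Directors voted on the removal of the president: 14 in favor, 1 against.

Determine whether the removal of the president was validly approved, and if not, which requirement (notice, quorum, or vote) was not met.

Valid — all requirements satisfied.

Notice: 2 business days given; 2 required (2 ≥ 2). Satisfied.
Quorum: 15 present; quorum is 10. Satisfied.
Vote: the removal of the president requires two-thirds of the entire Board of Directors (19). 2/3 of 19 = 12.67, rounded up to 13, so 13 affirmative votes are needed; 14 voted in favor. Satisfied.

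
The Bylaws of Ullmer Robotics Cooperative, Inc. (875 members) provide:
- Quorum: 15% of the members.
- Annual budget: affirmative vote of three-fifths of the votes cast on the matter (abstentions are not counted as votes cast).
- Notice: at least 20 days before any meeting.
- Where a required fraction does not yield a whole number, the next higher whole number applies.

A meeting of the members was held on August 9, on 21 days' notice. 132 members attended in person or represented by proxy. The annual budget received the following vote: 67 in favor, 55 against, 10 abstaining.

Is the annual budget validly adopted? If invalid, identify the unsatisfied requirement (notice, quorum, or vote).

Invalid — vote requirement not satisfied.

Notice: 21 days given; 20 required. Satisfied.
Quorum: 15% of 875 = 131.25, rounded up to 132; 132 present. Satisfied.
Vote: requires three-fifths of the votes cast (132 − 10 abstaining = 122); 3/5 of 122 = 73.20, rounded up to 74, so 74 needed; 67 in favor. Not satisfied.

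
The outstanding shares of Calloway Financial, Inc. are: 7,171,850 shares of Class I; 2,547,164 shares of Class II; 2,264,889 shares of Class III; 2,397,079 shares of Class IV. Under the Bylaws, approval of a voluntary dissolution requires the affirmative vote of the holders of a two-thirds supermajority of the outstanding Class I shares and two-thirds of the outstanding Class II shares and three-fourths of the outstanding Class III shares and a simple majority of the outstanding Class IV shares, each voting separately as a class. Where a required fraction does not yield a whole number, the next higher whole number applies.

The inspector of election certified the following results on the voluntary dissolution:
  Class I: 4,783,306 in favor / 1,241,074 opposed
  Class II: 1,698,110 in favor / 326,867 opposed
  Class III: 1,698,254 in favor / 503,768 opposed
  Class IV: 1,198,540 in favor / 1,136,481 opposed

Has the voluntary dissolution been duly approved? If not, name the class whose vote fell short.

Not approved — the Class III shares did not give the required vote.

Class I: 2/3 of 7171850 = 4781233.33, rounded up to 4781234; 4,781,234 required, 4,783,306 in favor — approved.
Class II: 2/3 of 2547164 = 1698109.33, rounded up to 1698110; 1,698,110 required, 1,698,110 in favor — approved.
Class III: 3/4 of 2264889 = 1698666.75, rounded up to 1698667; 1,698,667 required, 1,698,254 in favor — not approved.
Class IV: a majority of 2397079 is 1198540; 1,198,540 required, 1,198,540 in favor — approved.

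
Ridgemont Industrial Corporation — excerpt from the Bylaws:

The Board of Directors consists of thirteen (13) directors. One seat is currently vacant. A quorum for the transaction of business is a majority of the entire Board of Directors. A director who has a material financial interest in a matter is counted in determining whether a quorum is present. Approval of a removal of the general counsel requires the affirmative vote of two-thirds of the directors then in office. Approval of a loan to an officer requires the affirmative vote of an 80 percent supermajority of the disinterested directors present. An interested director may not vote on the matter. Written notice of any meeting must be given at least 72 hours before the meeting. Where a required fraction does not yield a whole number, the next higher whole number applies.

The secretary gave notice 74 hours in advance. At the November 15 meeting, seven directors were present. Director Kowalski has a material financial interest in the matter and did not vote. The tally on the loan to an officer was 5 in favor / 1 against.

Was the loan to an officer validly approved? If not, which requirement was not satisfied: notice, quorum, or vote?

Valid — all requirements satisfied.

Notice: 74 hours given; 72 required (74 ≥ 72). Satisfied.
Quorum: 7 present (interested directors count toward quorum); quorum is 7. Satisfied.
Vote: the loan to an officer requires four-fifths of the disinterested directors present (7 − 1 = 6). 4/5 of 6 = 4.80, rounded up to 5, so 5 affirmative votes are needed; 5 voted in favor. Satisfied.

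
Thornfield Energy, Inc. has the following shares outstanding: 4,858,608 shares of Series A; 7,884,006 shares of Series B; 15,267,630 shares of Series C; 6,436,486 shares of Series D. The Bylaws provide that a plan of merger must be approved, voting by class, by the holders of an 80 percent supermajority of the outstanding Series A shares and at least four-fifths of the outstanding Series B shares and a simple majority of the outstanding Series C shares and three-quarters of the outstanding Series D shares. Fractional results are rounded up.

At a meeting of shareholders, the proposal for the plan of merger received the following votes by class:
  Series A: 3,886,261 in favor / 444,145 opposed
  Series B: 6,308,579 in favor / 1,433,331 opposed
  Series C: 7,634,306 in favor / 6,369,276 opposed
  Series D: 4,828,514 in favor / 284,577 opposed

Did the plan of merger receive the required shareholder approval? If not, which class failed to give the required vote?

Series A: 4/5 of 4858608 = 3886886.40, rounded up to 3886887; 3,886,887 required, 3,886,261 in favor — not approved.
Series B: 4/5 of 7884006 = 6307204.80, rounded up to 6307205; 6,307,205 required, 6,308,579 in favor — approved.
Series C: a majority of 15267630 is 7633816; 7,633,816 required, 7,634,306 in favor — approved.
Series D: 3/4 of 6436486 = 4827364.50, rounded up to 4827365; 4,827,365 required, 4,828,514 in favor — approved.

Not approved — the Series A shares did not give the required vote.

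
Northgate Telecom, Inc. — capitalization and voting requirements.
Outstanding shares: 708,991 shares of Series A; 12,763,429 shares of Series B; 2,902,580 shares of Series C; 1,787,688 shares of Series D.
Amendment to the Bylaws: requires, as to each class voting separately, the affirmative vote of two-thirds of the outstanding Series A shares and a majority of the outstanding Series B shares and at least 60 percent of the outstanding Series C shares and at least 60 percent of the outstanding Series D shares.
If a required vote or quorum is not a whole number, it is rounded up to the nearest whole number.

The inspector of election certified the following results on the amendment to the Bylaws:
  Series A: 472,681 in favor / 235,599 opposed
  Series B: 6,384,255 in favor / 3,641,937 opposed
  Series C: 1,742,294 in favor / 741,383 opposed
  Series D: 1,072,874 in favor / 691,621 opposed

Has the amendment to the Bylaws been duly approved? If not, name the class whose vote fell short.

Series A: 2/3 of 708991 = 472660.67, rounded up to 472661; 472,661 required, 472,681 in favor — approved.
Series B: a majority of 12763429 is 6381715; 6,381,715 required, 6,384,255 in favor — approved.
Series C: 3/5 of 2902580 = 1741548; 1,741,548 required, 1,742,294 in favor — approved.
Series D: 3/5 of 1787688 = 1072612.80, rounded up to 1072613; 1,072,613 required, 1,072,874 in favor — approved.

Approved — every class gave the required vote.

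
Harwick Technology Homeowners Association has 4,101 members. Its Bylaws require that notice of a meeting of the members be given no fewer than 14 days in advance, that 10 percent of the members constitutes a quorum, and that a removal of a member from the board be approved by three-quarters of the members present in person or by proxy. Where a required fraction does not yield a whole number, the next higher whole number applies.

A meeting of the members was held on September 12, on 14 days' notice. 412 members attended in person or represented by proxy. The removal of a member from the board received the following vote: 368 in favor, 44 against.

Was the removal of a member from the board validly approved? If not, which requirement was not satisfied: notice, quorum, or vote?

Notice: 14 days given; 14 required. Satisfied.
Quorum: 10% of 4,101 = 410.10, rounded up to 411; 412 present. Satisfied.
Vote: requires three-fourths of those present (412); 3/4 of 412 = 309, so 309 needed; 368 in favor. Satisfied.

Valid — all requirements satisfied.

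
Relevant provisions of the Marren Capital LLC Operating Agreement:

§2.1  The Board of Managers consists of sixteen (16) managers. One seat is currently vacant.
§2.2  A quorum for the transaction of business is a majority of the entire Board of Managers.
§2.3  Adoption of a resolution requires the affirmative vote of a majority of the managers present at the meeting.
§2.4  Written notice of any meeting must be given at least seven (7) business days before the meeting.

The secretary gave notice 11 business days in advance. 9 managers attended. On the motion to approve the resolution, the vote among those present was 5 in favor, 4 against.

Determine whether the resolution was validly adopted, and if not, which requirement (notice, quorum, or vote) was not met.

Valid — all requirements satisfied.

Notice: 11 business days given; 7 required (11 ≥ 7). Satisfied.
Quorum: 9 present; quorum is 9. Satisfied.
Vote: the resolution requires a majority of the managers present (9). A majority of 9 is 5, so 5 affirmative votes are needed; 5 voted in favor. Satisfied.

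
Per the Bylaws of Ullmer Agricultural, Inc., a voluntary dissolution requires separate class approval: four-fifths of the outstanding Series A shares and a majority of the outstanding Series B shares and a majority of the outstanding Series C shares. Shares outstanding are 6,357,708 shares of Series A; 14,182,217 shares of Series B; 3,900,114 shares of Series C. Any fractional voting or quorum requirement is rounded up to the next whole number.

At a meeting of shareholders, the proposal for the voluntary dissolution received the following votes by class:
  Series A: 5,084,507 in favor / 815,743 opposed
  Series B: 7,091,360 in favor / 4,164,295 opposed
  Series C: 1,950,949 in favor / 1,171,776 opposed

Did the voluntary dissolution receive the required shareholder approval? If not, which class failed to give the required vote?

Series A: 4/5 of 6357708 = 5086166.40, rounded up to 5086167; 5,086,167 required, 5,084,507 in favor — not approved.
Series B: a majority of 14182217 is 7091109; 7,091,109 required, 7,091,360 in favor — approved.
Series C: a majority of 3900114 is 1950058; 1,950,058 required, 1,950,949 in favor — approved.

Not approved — the Series A shares did not give the required vote.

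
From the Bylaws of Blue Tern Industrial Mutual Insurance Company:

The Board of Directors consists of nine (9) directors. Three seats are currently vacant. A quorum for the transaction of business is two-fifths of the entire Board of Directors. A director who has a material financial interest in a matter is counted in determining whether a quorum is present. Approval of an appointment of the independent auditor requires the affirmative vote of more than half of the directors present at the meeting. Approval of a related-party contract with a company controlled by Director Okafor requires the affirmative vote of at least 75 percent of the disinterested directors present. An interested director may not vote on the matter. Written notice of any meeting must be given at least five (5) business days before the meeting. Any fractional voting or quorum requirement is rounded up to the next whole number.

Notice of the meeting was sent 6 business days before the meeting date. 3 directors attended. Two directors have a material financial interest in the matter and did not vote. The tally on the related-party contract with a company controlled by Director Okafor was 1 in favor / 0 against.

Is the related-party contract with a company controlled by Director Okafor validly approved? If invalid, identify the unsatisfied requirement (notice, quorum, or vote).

Notice: 6 business days given; 5 required (6 ≥ 5). Satisfied.
Quorum: 3 present (interested directors count toward quorum); quorum is 4. Not satisfied.
Vote: the related-party contract with a company controlled by Director Okafor requires three-fourths of the disinterested directors present (3 − 2 = 1). 3/4 of 1 = 0.75, rounded up to 1, so 1 affirmative vote is needed; 1 voted in favor. Satisfied. (Moot — without a quorum no business can be validly transacted.)

Invalid — quorum requirement not satisfied.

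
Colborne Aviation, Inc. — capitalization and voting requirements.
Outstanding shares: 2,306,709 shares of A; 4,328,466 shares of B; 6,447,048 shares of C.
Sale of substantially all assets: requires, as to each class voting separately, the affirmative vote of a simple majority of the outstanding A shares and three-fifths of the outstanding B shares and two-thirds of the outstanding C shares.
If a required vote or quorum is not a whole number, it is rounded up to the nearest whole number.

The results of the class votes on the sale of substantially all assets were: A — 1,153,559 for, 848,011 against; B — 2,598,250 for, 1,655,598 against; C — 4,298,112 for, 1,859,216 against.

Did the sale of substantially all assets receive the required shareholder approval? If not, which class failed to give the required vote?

Approved — every class gave the required vote.

A: a majority of 2306709 is 1153355; 1,153,355 required, 1,153,559 in favor — approved.
B: 3/5 of 4328466 = 2597079.60, rounded up to 2597080; 2,597,080 required, 2,598,250 in favor — approved.
C: 2/3 of 6447048 = 4298032; 4,298,032 required, 4,298,112 in favor — approved.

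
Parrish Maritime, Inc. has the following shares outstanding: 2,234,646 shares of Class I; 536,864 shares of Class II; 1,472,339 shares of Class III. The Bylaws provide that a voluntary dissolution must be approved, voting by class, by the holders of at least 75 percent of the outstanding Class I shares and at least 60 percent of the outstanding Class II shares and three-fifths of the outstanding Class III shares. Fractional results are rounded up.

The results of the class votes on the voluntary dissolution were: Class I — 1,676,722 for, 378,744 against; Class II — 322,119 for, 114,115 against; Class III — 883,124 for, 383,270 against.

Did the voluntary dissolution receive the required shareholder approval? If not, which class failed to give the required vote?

Class I: 3/4 of 2234646 = 1675984.50, rounded up to 1675985; 1,675,985 required, 1,676,722 in favor — approved.
Class II: 3/5 of 536864 = 322118.40, rounded up to 322119; 322,119 required, 322,119 in favor — approved.
Class III: 3/5 of 1472339 = 883403.40, rounded up to 883404; 883,404 required, 883,124 in favor — not approved.

Not approved — the Class III shares did not give the required vote.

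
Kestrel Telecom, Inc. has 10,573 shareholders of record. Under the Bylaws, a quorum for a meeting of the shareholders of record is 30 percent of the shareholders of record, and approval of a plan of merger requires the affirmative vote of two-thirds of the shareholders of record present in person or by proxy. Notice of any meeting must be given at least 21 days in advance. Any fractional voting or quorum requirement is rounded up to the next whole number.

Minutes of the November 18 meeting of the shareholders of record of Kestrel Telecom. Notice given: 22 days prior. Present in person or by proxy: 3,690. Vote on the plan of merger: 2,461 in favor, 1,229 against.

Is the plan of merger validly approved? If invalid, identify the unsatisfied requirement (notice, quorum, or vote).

Valid — all requirements satisfied.

Notice: 22 days given; 21 required. Satisfied.
Quorum: 30% of 10,573 = 3,171.90, rounded up to 3,172; 3,690 present. Satisfied.
Vote: requires two-thirds of those present (3,690); 2/3 of 3690 = 2460, so 2,460 needed; 2,461 in favor. Satisfied.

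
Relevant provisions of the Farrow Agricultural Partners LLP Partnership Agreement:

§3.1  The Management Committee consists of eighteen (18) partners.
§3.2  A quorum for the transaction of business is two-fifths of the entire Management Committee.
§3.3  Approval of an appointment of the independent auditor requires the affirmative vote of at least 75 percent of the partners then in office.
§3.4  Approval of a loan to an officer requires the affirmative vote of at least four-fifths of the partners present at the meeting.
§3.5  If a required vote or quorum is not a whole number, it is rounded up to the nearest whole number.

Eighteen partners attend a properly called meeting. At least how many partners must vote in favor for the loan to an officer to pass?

15

The loan to an officer requires four-fifths of the partners present (18).
4/5 of 18 = 14.40, rounded up to 15.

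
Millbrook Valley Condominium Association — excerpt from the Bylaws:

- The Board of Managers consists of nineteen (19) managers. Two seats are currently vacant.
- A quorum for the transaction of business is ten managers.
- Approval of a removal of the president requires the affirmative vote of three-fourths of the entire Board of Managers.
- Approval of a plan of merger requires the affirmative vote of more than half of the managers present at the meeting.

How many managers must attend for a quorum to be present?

10

The quorum is fixed at 10.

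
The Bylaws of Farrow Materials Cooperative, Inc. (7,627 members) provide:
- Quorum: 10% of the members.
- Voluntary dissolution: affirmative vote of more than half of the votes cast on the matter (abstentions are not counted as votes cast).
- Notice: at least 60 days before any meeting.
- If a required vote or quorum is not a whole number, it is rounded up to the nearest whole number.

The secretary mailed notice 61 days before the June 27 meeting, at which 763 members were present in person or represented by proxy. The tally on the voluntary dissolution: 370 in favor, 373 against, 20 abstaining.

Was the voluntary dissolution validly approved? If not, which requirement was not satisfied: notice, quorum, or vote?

Notice: 61 days given; 60 required. Satisfied.
Quorum: 10% of 7,627 = 762.70, rounded up to 763; 763 present. Satisfied.
Vote: requires a majority of the votes cast (763 − 20 abstaining = 743); a majority of 743 is 372, so 372 needed; 370 in favor. Not satisfied.

Invalid — vote requirement not satisfied.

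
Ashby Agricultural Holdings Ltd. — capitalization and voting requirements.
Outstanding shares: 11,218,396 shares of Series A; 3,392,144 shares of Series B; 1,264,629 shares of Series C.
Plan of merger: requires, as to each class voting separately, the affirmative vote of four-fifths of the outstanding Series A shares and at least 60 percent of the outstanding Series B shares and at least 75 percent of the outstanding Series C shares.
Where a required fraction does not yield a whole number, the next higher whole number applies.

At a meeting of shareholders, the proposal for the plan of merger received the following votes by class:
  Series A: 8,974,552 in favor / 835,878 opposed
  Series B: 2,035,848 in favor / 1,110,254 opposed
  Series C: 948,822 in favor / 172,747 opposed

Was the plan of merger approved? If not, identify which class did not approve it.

Not approved — the Series A shares did not give the required vote.

Series A: 4/5 of 11218396 = 8974716.80, rounded up to 8974717; 8,974,717 required, 8,974,552 in favor — not approved.
Series B: 3/5 of 3392144 = 2035286.40, rounded up to 2035287; 2,035,287 required, 2,035,848 in favor — approved.
Series C: 3/4 of 1264629 = 948471.75, rounded up to 948472; 948,472 required, 948,822 in favor — approved.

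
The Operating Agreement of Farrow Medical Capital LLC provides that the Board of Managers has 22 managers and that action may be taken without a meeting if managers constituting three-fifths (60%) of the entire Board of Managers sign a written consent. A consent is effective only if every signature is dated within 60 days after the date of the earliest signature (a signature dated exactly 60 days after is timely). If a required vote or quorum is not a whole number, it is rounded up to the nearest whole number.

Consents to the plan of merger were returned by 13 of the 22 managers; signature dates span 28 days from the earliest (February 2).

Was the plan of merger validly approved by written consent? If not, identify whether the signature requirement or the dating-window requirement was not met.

Signatures required: three-fifths (60%) of 22 — 3/5 of 22 = 13.20, rounded up to 14, so 14 needed; 13 signed. Insufficient.
Dating window: the latest signature is 28 days after the earliest; the limit is 60 days. Within the window.

Not effective — insufficient signatures.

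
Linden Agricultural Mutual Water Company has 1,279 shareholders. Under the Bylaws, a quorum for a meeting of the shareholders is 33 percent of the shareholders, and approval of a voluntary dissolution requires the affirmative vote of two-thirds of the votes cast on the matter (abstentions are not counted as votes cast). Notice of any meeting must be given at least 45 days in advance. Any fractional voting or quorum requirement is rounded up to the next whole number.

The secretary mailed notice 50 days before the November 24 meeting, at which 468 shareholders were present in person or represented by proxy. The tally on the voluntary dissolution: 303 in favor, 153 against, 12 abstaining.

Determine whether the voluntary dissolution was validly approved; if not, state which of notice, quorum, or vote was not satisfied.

Invalid — vote requirement not satisfied.

Notice: 50 days given; 45 required. Satisfied.
Quorum: 33% of 1,279 = 422.07, rounded up to 423; 468 present. Satisfied.
Vote: requires two-thirds of the votes cast (468 − 12 abstaining = 456); 2/3 of 456 = 304, so 304 needed; 303 in favor. Not satisfied.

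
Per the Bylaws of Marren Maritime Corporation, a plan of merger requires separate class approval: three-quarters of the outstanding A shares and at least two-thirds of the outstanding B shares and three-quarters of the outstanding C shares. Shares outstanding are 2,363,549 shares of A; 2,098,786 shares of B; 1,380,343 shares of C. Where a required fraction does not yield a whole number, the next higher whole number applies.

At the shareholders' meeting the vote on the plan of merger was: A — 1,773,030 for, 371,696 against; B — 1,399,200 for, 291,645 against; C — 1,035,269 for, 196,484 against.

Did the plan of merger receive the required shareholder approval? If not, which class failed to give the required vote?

A: 3/4 of 2363549 = 1772661.75, rounded up to 1772662; 1,772,662 required, 1,773,030 in favor — approved.
B: 2/3 of 2098786 = 1399190.67, rounded up to 1399191; 1,399,191 required, 1,399,200 in favor — approved.
C: 3/4 of 1380343 = 1035257.25, rounded up to 1035258; 1,035,258 required, 1,035,269 in favor — approved.

Approved — every class gave the required vote.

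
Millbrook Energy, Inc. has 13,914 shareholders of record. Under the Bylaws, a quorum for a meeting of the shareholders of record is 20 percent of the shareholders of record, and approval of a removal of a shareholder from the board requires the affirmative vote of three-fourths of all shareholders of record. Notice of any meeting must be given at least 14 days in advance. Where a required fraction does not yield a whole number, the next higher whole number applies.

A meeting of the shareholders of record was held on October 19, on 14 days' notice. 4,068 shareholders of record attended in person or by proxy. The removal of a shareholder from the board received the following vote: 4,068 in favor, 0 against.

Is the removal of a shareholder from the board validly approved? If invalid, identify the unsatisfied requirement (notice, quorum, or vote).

Invalid — vote requirement not satisfied.

Notice: 14 days given; 14 required. Satisfied.
Quorum: 20% of 13,914 = 2,782.80, rounded up to 2,783; 4,068 present. Satisfied.
Vote: requires three-fourths of all shareholders of record (13,914); 3/4 of 13914 = 10435.50, rounded up to 10436, so 10,436 needed; 4,068 in favor. Not satisfied.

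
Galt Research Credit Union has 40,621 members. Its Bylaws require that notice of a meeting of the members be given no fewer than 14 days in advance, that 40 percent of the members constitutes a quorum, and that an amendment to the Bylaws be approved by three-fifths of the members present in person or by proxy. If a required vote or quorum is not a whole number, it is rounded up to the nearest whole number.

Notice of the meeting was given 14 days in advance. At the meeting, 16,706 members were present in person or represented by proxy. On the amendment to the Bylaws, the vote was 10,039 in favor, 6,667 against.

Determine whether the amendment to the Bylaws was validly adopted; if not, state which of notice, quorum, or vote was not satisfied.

Valid — all requirements satisfied.

Notice: 14 days given; 14 required. Satisfied.
Quorum: 40% of 40,621 = 16,248.40, rounded up to 16,249; 16,706 present. Satisfied.
Vote: requires three-fifths of those present (16,706); 3/5 of 16706 = 10023.60, rounded up to 10024, so 10,024 needed; 10,039 in favor. Satisfied.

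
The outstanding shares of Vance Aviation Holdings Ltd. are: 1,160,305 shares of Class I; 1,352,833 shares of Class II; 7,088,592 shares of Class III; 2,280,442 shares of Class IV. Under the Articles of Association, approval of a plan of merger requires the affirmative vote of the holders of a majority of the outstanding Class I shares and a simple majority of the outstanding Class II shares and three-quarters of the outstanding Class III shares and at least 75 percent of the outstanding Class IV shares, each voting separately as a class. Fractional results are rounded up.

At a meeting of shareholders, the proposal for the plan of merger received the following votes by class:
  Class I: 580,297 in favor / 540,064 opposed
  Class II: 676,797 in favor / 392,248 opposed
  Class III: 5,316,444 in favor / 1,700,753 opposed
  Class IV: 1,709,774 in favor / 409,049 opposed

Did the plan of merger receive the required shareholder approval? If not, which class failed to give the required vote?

Not approved — the Class IV shares did not give the required vote.

Class I: a majority of 1160305 is 580153; 580,153 required, 580,297 in favor — approved.
Class II: a majority of 1352833 is 676417; 676,417 required, 676,797 in favor — approved.
Class III: 3/4 of 7088592 = 5316444; 5,316,444 required, 5,316,444 in favor — approved.
Class IV: 3/4 of 2280442 = 1710331.50, rounded up to 1710332; 1,710,332 required, 1,709,774 in favor — not approved.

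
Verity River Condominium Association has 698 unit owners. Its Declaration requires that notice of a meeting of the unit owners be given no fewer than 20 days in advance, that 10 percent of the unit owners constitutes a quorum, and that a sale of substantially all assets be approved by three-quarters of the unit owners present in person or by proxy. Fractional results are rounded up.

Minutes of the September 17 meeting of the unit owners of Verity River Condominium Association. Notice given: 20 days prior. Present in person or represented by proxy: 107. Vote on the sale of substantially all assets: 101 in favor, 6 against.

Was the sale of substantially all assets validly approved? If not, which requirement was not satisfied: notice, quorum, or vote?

Valid — all requirements satisfied.

Notice: 20 days given; 20 required. Satisfied.
Quorum: 10% of 698 = 69.80, rounded up to 70; 107 present. Satisfied.
Vote: requires three-fourths of those present (107); 3/4 of 107 = 80.25, rounded up to 81, so 81 needed; 101 in favor. Satisfied.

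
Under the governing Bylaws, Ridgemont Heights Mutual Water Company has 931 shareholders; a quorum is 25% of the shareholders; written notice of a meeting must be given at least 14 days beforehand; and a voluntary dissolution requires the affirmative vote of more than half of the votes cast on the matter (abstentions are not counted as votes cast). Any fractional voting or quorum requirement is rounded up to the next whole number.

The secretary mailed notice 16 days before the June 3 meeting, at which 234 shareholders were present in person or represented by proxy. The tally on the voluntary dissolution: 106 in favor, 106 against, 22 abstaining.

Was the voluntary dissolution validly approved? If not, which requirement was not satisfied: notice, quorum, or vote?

Invalid — vote requirement not satisfied.

Notice: 16 days given; 14 required. Satisfied.
Quorum: 25% of 931 = 232.75, rounded up to 233; 234 present. Satisfied.
Vote: requires a majority of the votes cast (234 − 22 abstaining = 212); a majority of 212 is 107, so 107 needed; 106 in favor. Not satisfied.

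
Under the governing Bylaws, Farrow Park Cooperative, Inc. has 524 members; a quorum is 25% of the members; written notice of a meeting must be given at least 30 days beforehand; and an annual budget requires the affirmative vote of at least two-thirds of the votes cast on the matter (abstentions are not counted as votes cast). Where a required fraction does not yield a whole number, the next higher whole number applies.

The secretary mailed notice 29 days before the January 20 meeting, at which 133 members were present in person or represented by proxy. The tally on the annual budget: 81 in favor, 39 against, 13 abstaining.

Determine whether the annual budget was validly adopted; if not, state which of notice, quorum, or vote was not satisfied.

Notice: 29 days given; 30 required. Not satisfied.
Quorum: 25% of 524 = 131; 133 present. Satisfied.
Vote: requires two-thirds of the votes cast (133 − 13 abstaining = 120); 2/3 of 120 = 80, so 80 needed; 81 in favor. Satisfied.

Invalid — notice requirement not satisfied.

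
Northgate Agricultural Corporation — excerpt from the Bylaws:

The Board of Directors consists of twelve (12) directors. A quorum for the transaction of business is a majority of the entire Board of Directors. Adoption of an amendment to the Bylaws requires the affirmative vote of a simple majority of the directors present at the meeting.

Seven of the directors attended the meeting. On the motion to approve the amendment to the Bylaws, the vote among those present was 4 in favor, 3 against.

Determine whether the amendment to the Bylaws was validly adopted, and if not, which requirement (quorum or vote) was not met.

Quorum: 7 present; quorum is 7. Satisfied.
Vote: the amendment to the Bylaws requires a majority of the directors present (7). A majority of 7 is 4, so 4 affirmative votes are needed; 4 voted in favor. Satisfied.

Valid — all requirements satisfied.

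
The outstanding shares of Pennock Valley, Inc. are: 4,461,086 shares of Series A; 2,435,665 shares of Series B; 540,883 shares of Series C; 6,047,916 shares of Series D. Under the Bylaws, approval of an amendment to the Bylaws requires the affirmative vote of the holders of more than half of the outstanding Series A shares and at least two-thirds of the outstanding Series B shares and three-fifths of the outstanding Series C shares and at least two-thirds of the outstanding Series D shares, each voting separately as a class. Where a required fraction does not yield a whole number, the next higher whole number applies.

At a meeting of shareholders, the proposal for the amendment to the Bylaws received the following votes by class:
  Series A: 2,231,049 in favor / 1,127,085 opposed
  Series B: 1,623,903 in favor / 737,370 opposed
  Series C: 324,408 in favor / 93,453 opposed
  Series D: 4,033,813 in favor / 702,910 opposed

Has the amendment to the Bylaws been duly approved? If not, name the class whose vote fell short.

Not approved — the Series C shares did not give the required vote.

Series A: a majority of 4461086 is 2230544; 2,230,544 required, 2,231,049 in favor — approved.
Series B: 2/3 of 2435665 = 1623776.67, rounded up to 1623777; 1,623,777 required, 1,623,903 in favor — approved.
Series C: 3/5 of 540883 = 324529.80, rounded up to 324530; 324,530 required, 324,408 in favor — not approved.
Series D: 2/3 of 6047916 = 4031944; 4,031,944 required, 4,033,813 in favor — approved.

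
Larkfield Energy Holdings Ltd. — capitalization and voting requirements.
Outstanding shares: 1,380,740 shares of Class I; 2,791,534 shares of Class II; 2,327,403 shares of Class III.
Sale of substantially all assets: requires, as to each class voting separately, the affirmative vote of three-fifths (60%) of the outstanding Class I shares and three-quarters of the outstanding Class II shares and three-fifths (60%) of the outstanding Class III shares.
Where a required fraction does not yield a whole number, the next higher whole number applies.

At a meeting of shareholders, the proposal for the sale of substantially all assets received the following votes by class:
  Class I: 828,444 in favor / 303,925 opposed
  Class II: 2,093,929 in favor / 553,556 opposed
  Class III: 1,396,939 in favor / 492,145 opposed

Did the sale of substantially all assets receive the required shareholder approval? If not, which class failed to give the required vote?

Approved — every class gave the required vote.

Class I: 3/5 of 1380740 = 828444; 828,444 required, 828,444 in favor — approved.
Class II: 3/4 of 2791534 = 2093650.50, rounded up to 2093651; 2,093,651 required, 2,093,929 in favor — approved.
Class III: 3/5 of 2327403 = 1396441.80, rounded up to 1396442; 1,396,442 required, 1,396,939 in favor — approved.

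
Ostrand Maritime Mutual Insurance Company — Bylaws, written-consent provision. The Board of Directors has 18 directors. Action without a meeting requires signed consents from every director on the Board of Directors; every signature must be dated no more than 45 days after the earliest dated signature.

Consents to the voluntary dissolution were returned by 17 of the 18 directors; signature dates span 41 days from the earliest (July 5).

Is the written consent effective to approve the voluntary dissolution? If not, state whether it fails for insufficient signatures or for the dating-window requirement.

Signatures required: every one of 18 — unanimous means all 18, so 18 needed; 17 signed. Insufficient.
Dating window: the latest signature is 41 days after the earliest; the limit is 45 days. Within the window.

Not effective — insufficient signatures.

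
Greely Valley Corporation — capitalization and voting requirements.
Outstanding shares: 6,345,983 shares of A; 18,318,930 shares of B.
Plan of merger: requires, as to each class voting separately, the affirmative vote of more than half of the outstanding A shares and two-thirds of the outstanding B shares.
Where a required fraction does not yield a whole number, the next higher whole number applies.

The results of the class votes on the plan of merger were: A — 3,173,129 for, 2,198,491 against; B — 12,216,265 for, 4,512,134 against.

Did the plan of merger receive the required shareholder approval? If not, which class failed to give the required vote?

Approved — every class gave the required vote.

A: a majority of 6345983 is 3172992; 3,172,992 required, 3,173,129 in favor — approved.
B: 2/3 of 18318930 = 12212620; 12,212,620 required, 12,216,265 in favor — approved.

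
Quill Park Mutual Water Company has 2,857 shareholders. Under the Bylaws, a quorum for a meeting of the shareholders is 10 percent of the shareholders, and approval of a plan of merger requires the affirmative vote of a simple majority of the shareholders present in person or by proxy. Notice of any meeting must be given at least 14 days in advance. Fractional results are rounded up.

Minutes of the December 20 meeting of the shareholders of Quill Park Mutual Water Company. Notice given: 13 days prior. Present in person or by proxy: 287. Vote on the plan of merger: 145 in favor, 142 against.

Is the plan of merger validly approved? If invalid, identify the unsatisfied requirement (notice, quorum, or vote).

Notice: 13 days given; 14 required. Not satisfied.
Quorum: 10% of 2,857 = 285.70, rounded up to 286; 287 present. Satisfied.
Vote: requires a majority of those present (287); a majority of 287 is 144, so 144 needed; 145 in favor. Satisfied.

Invalid — notice requirement not satisfied.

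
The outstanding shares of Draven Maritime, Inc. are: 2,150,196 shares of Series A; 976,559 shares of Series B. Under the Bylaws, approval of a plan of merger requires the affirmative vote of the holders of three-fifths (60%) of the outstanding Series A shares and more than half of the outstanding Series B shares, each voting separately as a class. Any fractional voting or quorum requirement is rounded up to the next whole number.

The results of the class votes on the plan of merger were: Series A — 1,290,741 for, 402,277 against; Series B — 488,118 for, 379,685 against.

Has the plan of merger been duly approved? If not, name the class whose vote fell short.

Not approved — the Series B shares did not give the required vote.

Series A: 3/5 of 2150196 = 1290117.60, rounded up to 1290118; 1,290,118 required, 1,290,741 in favor — approved.
Series B: a majority of 976559 is 488280; 488,280 required, 488,118 in favor — not approved.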